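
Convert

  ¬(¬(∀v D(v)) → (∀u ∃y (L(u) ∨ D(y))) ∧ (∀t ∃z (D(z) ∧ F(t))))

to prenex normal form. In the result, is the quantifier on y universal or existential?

First replace A → B with ¬A ∨ B.
  ¬(¬¬(∀v D(v)) ∨ (∀u ∃y (L(u) ∨ D(y))) ∧ (∀t ∃z (D(z) ∧ F(t))))
Push ¬ through the quantifiers and connectives to reach negation normal form:
  (∃v ¬D(v)) ∧ ((∃u ∀y (¬L(u) ∧ ¬D(y))) ∨ (∃t ∀z (¬D(z) ∨ ¬F(t))))
Pull the quantifiers to the front (each side's bound variable is not free in the other side):
  ∃v ∃u ∀y ∃t ∀z (¬D(v) ∧ (¬L(u) ∧ ¬D(y) ∨ ¬D(z) ∨ ¬F(t)))
The quantifier ∃y sits under an odd number of negations (counting the antecedent side of each →), so it flips to ∀y.

universal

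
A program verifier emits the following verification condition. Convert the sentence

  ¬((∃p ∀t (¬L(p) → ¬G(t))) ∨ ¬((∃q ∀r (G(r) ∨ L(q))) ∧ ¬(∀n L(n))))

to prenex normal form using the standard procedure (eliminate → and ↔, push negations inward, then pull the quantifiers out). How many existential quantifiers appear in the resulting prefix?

Eliminate → and ↔ using ¬ and ∨.
  ¬((∃p ∀t (¬¬L(p) ∨ ¬G(t))) ∨ ¬((∃q ∀r (G(r) ∨ L(q))) ∧ ¬(∀n L(n))))
Move each ¬ inward, flipping quantifiers it crosses:
  (∀p ∃t (¬L(p) ∧ G(t))) ∧ (∃q ∀r (G(r) ∨ L(q))) ∧ (∃n ¬L(n))
All bound variables are already distinct, so no renaming is needed.
Pull the quantifiers to the front (each side's bound variable is not free in the other side):
  ∀p ∃t ∃q ∀r ∃n (¬L(p) ∧ G(t) ∧ (G(r) ∨ L(q)) ∧ ¬L(n))
The prefix is ∀p ∃t ∃q ∀r ∃n: 2 universal, 3 existential.

3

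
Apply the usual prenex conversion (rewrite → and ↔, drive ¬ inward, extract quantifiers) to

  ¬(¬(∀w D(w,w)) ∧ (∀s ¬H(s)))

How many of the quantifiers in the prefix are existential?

1

Move each ¬ inward, flipping quantifiers it crosses:
  (∀w D(w,w)) ∨ (∃s H(s))
All bound variables are already distinct, so no renaming is needed.
Pull the quantifiers to the front (each side's bound variable is not free in the other side):
  ∀w ∃s (D(w,w) ∨ H(s))
The prefix is ∀w ∃s: 1 universal, 1 existential.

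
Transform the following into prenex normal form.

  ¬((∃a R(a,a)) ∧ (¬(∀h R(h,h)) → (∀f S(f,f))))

∀a ∃h ∃f (¬R(a,a) ∨ ¬R(h,h) ∧ ¬S(f,f))

First replace A → B with ¬A ∨ B.
  ¬((∃a R(a,a)) ∧ (¬¬(∀h R(h,h)) ∨ (∀f S(f,f))))
Drive negations inward (¬∀x A ≡ ∃x ¬A, ¬∃x A ≡ ∀x ¬A, De Morgan for ∧/∨):
  (∀a ¬R(a,a)) ∨ (∃h ¬R(h,h)) ∧ (∃f ¬S(f,f))
Extract every quantifier outward, since the variables are now distinct and don't occur free across branches:
  ∀a ∃h ∃f (¬R(a,a) ∨ ¬R(h,h) ∧ ¬S(f,f))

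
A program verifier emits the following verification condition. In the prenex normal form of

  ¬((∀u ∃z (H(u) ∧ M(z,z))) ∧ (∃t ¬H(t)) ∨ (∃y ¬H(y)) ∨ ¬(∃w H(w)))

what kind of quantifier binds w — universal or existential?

Drive negations inward (¬∀x A ≡ ∃x ¬A, ¬∃x A ≡ ∀x ¬A, De Morgan for ∧/∨):
  ((∃u ∀z (¬H(u) ∨ ¬M(z,z))) ∨ (∀t H(t))) ∧ (∀y H(y)) ∧ (∃w H(w))
Extract every quantifier outward, since the variables are now distinct and don't occur free across branches:
  ∃u ∀z ∀t ∀y ∃w ((¬H(u) ∨ ¬M(z,z) ∨ H(t)) ∧ H(y) ∧ H(w))
The quantifier ∃w sits under an even number of negations, so it remains existential.

existential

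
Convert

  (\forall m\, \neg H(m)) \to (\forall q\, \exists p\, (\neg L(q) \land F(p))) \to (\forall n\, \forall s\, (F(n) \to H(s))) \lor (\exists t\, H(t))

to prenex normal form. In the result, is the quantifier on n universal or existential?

universal

First replace A → B with ¬A ∨ B.
  \neg (\forall m\, \neg H(m)) \lor \neg (\forall q\, \exists p\, (\neg L(q) \land F(p))) \lor (\forall n\, \forall s\, (\neg F(n) \lor H(s))) \lor (\exists t\, H(t))
Move each ¬ inward, flipping quantifiers it crosses:
  (\exists m\, H(m)) \lor (\exists q\, \forall p\, (L(q) \lor \neg F(p))) \lor (\forall n\, \forall s\, (\neg F(n) \lor H(s))) \lor (\exists t\, H(t))
Extract every quantifier outward, since the variables are now distinct and don't occur free across branches:
  \exists m\, \exists q\, \forall p\, \forall n\, \forall s\, \exists t\, (H(m) \lor L(q) \lor \neg F(p) \lor \neg F(n) \lor H(s) \lor H(t))
The quantifier \forall n sits under an even number of negations (counting the antecedent side of each →), so it remains universal.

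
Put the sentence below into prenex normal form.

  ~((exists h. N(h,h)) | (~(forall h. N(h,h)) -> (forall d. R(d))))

forall h. exists x. exists d. (~N(h,h) & ~N(x,x) & ~R(d))

Eliminate → and ↔ using ¬ and ∨.
  ~((exists h. N(h,h)) | ~~(forall h. N(h,h)) | (forall d. R(d)))
Drive negations inward (¬∀x A ≡ ∃x ¬A, ¬∃x A ≡ ∀x ¬A, De Morgan for ∧/∨):
  (forall h. ~N(h,h)) & (exists h. ~N(h,h)) & (exists d. ~R(d))
Standardize variables apart so no two quantifiers bind the same name: h↦x.
  (forall h. ~N(h,h)) & (exists x. ~N(x,x)) & (exists d. ~R(d))
Pull the quantifiers to the front (each side's bound variable is not free in the other side):
  forall h. exists x. exists d. (~N(h,h) & ~N(x,x) & ~R(d))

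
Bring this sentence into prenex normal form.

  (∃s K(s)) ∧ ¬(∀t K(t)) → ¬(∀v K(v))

Rewrite implications/biconditionals: A → B as ¬A ∨ B.
  ¬((∃s K(s)) ∧ ¬(∀t K(t))) ∨ ¬(∀v K(v))
Push ¬ through the quantifiers and connectives to reach negation normal form:
  (∀s ¬K(s)) ∨ (∀t K(t)) ∨ (∃v ¬K(v))
All bound variables are already distinct, so no renaming is needed.
Finally move all quantifiers to the prefix:
  ∀s ∀t ∃v (¬K(s) ∨ K(t) ∨ ¬K(v))

∀s ∀t ∃v (¬K(s) ∨ K(t) ∨ ¬K(v))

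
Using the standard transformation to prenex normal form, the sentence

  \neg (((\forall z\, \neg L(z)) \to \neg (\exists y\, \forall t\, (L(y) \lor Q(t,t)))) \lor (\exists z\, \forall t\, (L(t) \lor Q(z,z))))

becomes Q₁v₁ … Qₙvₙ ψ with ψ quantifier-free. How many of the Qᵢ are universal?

First replace A → B with ¬A ∨ B.
  \neg (\neg (\forall z\, \neg L(z)) \lor \neg (\exists y\, \forall t\, (L(y) \lor Q(t,t))) \lor (\exists z\, \forall t\, (L(t) \lor Q(z,z))))
Move each ¬ inward, flipping quantifiers it crosses:
  (\forall z\, \neg L(z)) \land (\exists y\, \forall t\, (L(y) \lor Q(t,t))) \land (\forall z\, \exists t\, (\neg L(t) \land \neg Q(z,z)))
Standardize variables apart so no two quantifiers bind the same name: z↦c, t↦y1.
  (\forall z\, \neg L(z)) \land (\exists y\, \forall t\, (L(y) \lor Q(t,t))) \land (\forall c\, \exists y1\, (\neg L(y1) \land \neg Q(c,c)))
Finally move all quantifiers to the prefix:
  \forall z\, \exists y\, \forall t\, \forall c\, \exists y1\, (\neg L(z) \land (L(y) \lor Q(t,t)) \land \neg L(y1) \land \neg Q(c,c))
The prefix is \forall z \exists y \forall t \forall c \exists y1: 3 universal, 2 existential.

3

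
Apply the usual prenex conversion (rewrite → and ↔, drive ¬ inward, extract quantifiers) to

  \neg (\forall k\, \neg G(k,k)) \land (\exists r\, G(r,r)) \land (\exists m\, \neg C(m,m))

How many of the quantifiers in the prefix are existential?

3

Push ¬ through the quantifiers and connectives to reach negation normal form:
  (\exists k\, G(k,k)) \land (\exists r\, G(r,r)) \land (\exists m\, \neg C(m,m))
All bound variables are already distinct, so no renaming is needed.
Extract every quantifier outward, since the variables are now distinct and don't occur free across branches:
  \exists k\, \exists r\, \exists m\, (G(k,k) \land G(r,r) \land \neg C(m,m))
The prefix is \exists k \exists r \exists m: 0 universal, 3 existential.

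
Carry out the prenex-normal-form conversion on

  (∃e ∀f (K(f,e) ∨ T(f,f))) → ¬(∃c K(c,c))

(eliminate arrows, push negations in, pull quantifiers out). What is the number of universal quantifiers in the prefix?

Eliminate → and ↔ using ¬ and ∨.
  ¬(∃e ∀f (K(f,e) ∨ T(f,f))) ∨ ¬(∃c K(c,c))
Drive negations inward (¬∀x A ≡ ∃x ¬A, ¬∃x A ≡ ∀x ¬A, De Morgan for ∧/∨):
  (∀e ∃f (¬K(f,e) ∧ ¬T(f,f))) ∨ (∀c ¬K(c,c))
All bound variables are already distinct, so no renaming is needed.
Extract every quantifier outward, since the variables are now distinct and don't occur free across branches:
  ∀e ∃f ∀c (¬K(f,e) ∧ ¬T(f,f) ∨ ¬K(c,c))
The prefix is ∀e ∃f ∀c: 2 universal, 1 existential.

2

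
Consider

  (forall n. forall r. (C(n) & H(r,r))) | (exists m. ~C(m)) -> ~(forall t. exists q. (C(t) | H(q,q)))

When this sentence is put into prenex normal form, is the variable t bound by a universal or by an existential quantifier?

Rewrite implications/biconditionals: A → B as ¬A ∨ B.
  ~((forall n. forall r. (C(n) & H(r,r))) | (exists m. ~C(m))) | ~(forall t. exists q. (C(t) | H(q,q)))
Move each ¬ inward, flipping quantifiers it crosses:
  (exists n. exists r. (~C(n) | ~H(r,r))) & (forall m. C(m)) | (exists t. forall q. (~C(t) & ~H(q,q)))
All bound variables are already distinct, so no renaming is needed.
Finally move all quantifiers to the prefix:
  exists n. exists r. forall m. exists t. forall q. ((~C(n) | ~H(r,r)) & C(m) | ~C(t) & ~H(q,q))
The quantifier forall t sits under an odd number of negations (counting the antecedent side of each →), so it flips to exists t.

existential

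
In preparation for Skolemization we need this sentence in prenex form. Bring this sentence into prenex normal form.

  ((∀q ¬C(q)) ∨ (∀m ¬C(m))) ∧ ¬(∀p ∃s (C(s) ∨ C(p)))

∀q ∀m ∃p ∀s ((¬C(q) ∨ ¬C(m)) ∧ ¬C(s) ∧ ¬C(p))

Push ¬ through the quantifiers and connectives to reach negation normal form:
  ((∀q ¬C(q)) ∨ (∀m ¬C(m))) ∧ (∃p ∀s (¬C(s) ∧ ¬C(p)))
Extract every quantifier outward, since the variables are now distinct and don't occur free across branches:
  ∀q ∀m ∃p ∀s ((¬C(q) ∨ ¬C(m)) ∧ ¬C(s) ∧ ¬C(p))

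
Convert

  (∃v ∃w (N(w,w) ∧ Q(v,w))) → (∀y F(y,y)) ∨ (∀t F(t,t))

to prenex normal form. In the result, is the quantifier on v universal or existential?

universal

Eliminate → and ↔ using ¬ and ∨.
  ¬(∃v ∃w (N(w,w) ∧ Q(v,w))) ∨ (∀y F(y,y)) ∨ (∀t F(t,t))
Push ¬ through the quantifiers and connectives to reach negation normal form:
  (∀v ∀w (¬N(w,w) ∨ ¬Q(v,w))) ∨ (∀y F(y,y)) ∨ (∀t F(t,t))
All bound variables are already distinct, so no renaming is needed.
Finally move all quantifiers to the prefix:
  ∀v ∀w ∀y ∀t (¬N(w,w) ∨ ¬Q(v,w) ∨ F(y,y) ∨ F(t,t))
The quantifier ∃v sits under an odd number of negations (counting the antecedent side of each →), so it flips to ∀v.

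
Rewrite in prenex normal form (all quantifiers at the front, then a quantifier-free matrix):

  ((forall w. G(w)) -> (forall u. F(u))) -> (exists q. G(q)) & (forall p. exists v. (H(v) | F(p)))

Rewrite implications/biconditionals: A → B as ¬A ∨ B.
  ~(~(forall w. G(w)) | (forall u. F(u))) | (exists q. G(q)) & (forall p. exists v. (H(v) | F(p)))
Move each ¬ inward, flipping quantifiers it crosses:
  (forall w. G(w)) & (exists u. ~F(u)) | (exists q. G(q)) & (forall p. exists v. (H(v) | F(p)))
All bound variables are already distinct, so no renaming is needed.
Finally move all quantifiers to the prefix:
  forall w. exists u. exists q. forall p. exists v. (G(w) & ~F(u) | G(q) & (H(v) | F(p)))

forall w. exists u. exists q. forall p. exists v. (G(w) & ~F(u) | G(q) & (H(v) | F(p)))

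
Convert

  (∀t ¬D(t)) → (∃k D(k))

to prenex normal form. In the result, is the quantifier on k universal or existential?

Rewrite implications/biconditionals: A → B as ¬A ∨ B.
  ¬(∀t ¬D(t)) ∨ (∃k D(k))
Push ¬ through the quantifiers and connectives to reach negation normal form:
  (∃t D(t)) ∨ (∃k D(k))
Finally move all quantifiers to the prefix:
  ∃t ∃k (D(t) ∨ D(k))
The quantifier ∃k sits under an even number of negations (counting the antecedent side of each →), so it remains existential.

existential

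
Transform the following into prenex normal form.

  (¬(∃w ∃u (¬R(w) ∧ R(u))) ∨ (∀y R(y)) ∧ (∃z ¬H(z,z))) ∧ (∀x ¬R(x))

Drive negations inward (¬∀x A ≡ ∃x ¬A, ¬∃x A ≡ ∀x ¬A, De Morgan for ∧/∨):
  ((∀w ∀u (R(w) ∨ ¬R(u))) ∨ (∀y R(y)) ∧ (∃z ¬H(z,z))) ∧ (∀x ¬R(x))
All bound variables are already distinct, so no renaming is needed.
Pull the quantifiers to the front (each side's bound variable is not free in the other side):
  ∀w ∀u ∀y ∃z ∀x ((R(w) ∨ ¬R(u) ∨ R(y) ∧ ¬H(z,z)) ∧ ¬R(x))

∀w ∀u ∀y ∃z ∀x ((R(w) ∨ ¬R(u) ∨ R(y) ∧ ¬H(z,z)) ∧ ¬R(x))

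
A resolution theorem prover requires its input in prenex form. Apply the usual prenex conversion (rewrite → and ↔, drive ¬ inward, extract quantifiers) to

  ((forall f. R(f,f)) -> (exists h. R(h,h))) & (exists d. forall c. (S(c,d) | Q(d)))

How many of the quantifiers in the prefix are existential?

Eliminate → and ↔ using ¬ and ∨.
  (~(forall f. R(f,f)) | (exists h. R(h,h))) & (exists d. forall c. (S(c,d) | Q(d)))
Drive negations inward (¬∀x A ≡ ∃x ¬A, ¬∃x A ≡ ∀x ¬A, De Morgan for ∧/∨):
  ((exists f. ~R(f,f)) | (exists h. R(h,h))) & (exists d. forall c. (S(c,d) | Q(d)))
Finally move all quantifiers to the prefix:
  exists f. exists h. exists d. forall c. ((~R(f,f) | R(h,h)) & (S(c,d) | Q(d)))
The prefix is exists f exists h exists d forall c: 1 universal, 3 existential.

3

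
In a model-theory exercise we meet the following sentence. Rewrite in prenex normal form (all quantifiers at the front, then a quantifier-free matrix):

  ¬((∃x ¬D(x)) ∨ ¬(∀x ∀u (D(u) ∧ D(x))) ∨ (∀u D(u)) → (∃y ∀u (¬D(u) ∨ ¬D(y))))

Eliminate → and ↔ using ¬ and ∨.
  ¬(¬((∃x ¬D(x)) ∨ ¬(∀x ∀u (D(u) ∧ D(x))) ∨ (∀u D(u))) ∨ (∃y ∀u (¬D(u) ∨ ¬D(y))))
Push ¬ through the quantifiers and connectives to reach negation normal form:
  ((∃x ¬D(x)) ∨ (∃x ∃u (¬D(u) ∨ ¬D(x))) ∨ (∀u D(u))) ∧ (∀y ∃u (D(u) ∧ D(y)))
Give each quantifier a distinct variable: x↦t, u↦z1, u↦r.
  ((∃x ¬D(x)) ∨ (∃t ∃u (¬D(u) ∨ ¬D(t))) ∨ (∀z1 D(z1))) ∧ (∀y ∃r (D(r) ∧ D(y)))
Extract every quantifier outward, since the variables are now distinct and don't occur free across branches:
  ∃x ∃t ∃u ∀z1 ∀y ∃r ((¬D(x) ∨ ¬D(u) ∨ ¬D(t) ∨ D(z1)) ∧ D(r) ∧ D(y))

∃x ∃t ∃u ∀z1 ∀y ∃r ((¬D(x) ∨ ¬D(u) ∨ ¬D(t) ∨ D(z1)) ∧ D(r) ∧ D(y))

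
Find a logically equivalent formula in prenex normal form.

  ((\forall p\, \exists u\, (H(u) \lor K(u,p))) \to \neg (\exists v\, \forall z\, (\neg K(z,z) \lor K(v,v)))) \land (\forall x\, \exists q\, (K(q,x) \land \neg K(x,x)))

\exists p\, \forall u\, \forall v\, \exists z\, \forall x\, \exists q\, ((\neg H(u) \land \neg K(u,p) \lor K(z,z) \land \neg K(v,v)) \land K(q,x) \land \neg K(x,x))

First replace A → B with ¬A ∨ B.
  (\neg (\forall p\, \exists u\, (H(u) \lor K(u,p))) \lor \neg (\exists v\, \forall z\, (\neg K(z,z) \lor K(v,v)))) \land (\forall x\, \exists q\, (K(q,x) \land \neg K(x,x)))
Push ¬ through the quantifiers and connectives to reach negation normal form:
  ((\exists p\, \forall u\, (\neg H(u) \land \neg K(u,p))) \lor (\forall v\, \exists z\, (K(z,z) \land \neg K(v,v)))) \land (\forall x\, \exists q\, (K(q,x) \land \neg K(x,x)))
All bound variables are already distinct, so no renaming is needed.
Finally move all quantifiers to the prefix:
  \exists p\, \forall u\, \forall v\, \exists z\, \forall x\, \exists q\, ((\neg H(u) \land \neg K(u,p) \lor K(z,z) \land \neg K(v,v)) \land K(q,x) \land \neg K(x,x))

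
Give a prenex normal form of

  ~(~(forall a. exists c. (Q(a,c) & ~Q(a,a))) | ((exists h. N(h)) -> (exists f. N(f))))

forall a. exists c. exists h. forall f. (Q(a,c) & ~Q(a,a) & N(h) & ~N(f))

Eliminate → and ↔ using ¬ and ∨.
  ~(~(forall a. exists c. (Q(a,c) & ~Q(a,a))) | ~(exists h. N(h)) | (exists f. N(f)))
Move each ¬ inward, flipping quantifiers it crosses:
  (forall a. exists c. (Q(a,c) & ~Q(a,a))) & (exists h. N(h)) & (forall f. ~N(f))
Finally move all quantifiers to the prefix:
  forall a. exists c. exists h. forall f. (Q(a,c) & ~Q(a,a) & N(h) & ~N(f))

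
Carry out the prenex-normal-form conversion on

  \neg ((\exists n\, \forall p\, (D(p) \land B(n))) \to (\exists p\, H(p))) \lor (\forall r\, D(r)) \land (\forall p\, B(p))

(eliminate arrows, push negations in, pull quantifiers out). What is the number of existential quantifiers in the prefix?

First replace A → B with ¬A ∨ B.
  \neg (\neg (\exists n\, \forall p\, (D(p) \land B(n))) \lor (\exists p\, H(p))) \lor (\forall r\, D(r)) \land (\forall p\, B(p))
Push ¬ through the quantifiers and connectives to reach negation normal form:
  (\exists n\, \forall p\, (D(p) \land B(n))) \land (\forall p\, \neg H(p)) \lor (\forall r\, D(r)) \land (\forall p\, B(p))
Standardize variables apart so no two quantifiers bind the same name: p↦z, p↦s.
  (\exists n\, \forall p\, (D(p) \land B(n))) \land (\forall z\, \neg H(z)) \lor (\forall r\, D(r)) \land (\forall s\, B(s))
Extract every quantifier outward, since the variables are now distinct and don't occur free across branches:
  \exists n\, \forall p\, \forall z\, \forall r\, \forall s\, (D(p) \land B(n) \land \neg H(z) \lor D(r) \land B(s))
The prefix is \exists n \forall p \forall z \forall r \forall s: 4 universal, 1 existential.

1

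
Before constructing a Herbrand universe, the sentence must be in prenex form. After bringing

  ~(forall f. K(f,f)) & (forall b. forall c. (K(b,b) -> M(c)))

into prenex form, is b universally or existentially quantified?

Eliminate → and ↔ using ¬ and ∨.
  ~(forall f. K(f,f)) & (forall b. forall c. (~K(b,b) | M(c)))
Drive negations inward (¬∀x A ≡ ∃x ¬A, ¬∃x A ≡ ∀x ¬A, De Morgan for ∧/∨):
  (exists f. ~K(f,f)) & (forall b. forall c. (~K(b,b) | M(c)))
Finally move all quantifiers to the prefix:
  exists f. forall b. forall c. (~K(f,f) & (~K(b,b) | M(c)))
The quantifier forall b sits under an even number of negations (counting the antecedent side of each →), so it remains universal.

universal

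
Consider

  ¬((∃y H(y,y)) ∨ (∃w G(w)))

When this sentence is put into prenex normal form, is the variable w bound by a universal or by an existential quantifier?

universal

Push ¬ through the quantifiers and connectives to reach negation normal form:
  (∀y ¬H(y,y)) ∧ (∀w ¬G(w))
All bound variables are already distinct, so no renaming is needed.
Pull the quantifiers to the front (each side's bound variable is not free in the other side):
  ∀y ∀w (¬H(y,y) ∧ ¬G(w))
The quantifier ∃w sits under an odd number of negations, so it flips to ∀w.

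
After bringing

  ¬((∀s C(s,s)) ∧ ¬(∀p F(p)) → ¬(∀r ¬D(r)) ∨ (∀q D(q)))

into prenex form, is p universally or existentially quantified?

Rewrite implications/biconditionals: A → B as ¬A ∨ B.
  ¬(¬((∀s C(s,s)) ∧ ¬(∀p F(p))) ∨ ¬(∀r ¬D(r)) ∨ (∀q D(q)))
Push ¬ through the quantifiers and connectives to reach negation normal form:
  (∀s C(s,s)) ∧ (∃p ¬F(p)) ∧ (∀r ¬D(r)) ∧ (∃q ¬D(q))
All bound variables are already distinct, so no renaming is needed.
Finally move all quantifiers to the prefix:
  ∀s ∃p ∀r ∃q (C(s,s) ∧ ¬F(p) ∧ ¬D(r) ∧ ¬D(q))
The quantifier ∀p sits under an odd number of negations (counting the antecedent side of each →), so it flips to ∃p.

existential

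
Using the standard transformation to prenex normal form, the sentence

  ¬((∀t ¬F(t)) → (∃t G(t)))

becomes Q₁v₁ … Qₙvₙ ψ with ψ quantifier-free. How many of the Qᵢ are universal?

Rewrite implications/biconditionals: A → B as ¬A ∨ B.
  ¬(¬(∀t ¬F(t)) ∨ (∃t G(t)))
Push ¬ through the quantifiers and connectives to reach negation normal form:
  (∀t ¬F(t)) ∧ (∀t ¬G(t))
Give each quantifier a distinct variable: t↦q.
  (∀t ¬F(t)) ∧ (∀q ¬G(q))
Finally move all quantifiers to the prefix:
  ∀t ∀q (¬F(t) ∧ ¬G(q))
The prefix is ∀t ∀q: 2 universal, 0 existential.

2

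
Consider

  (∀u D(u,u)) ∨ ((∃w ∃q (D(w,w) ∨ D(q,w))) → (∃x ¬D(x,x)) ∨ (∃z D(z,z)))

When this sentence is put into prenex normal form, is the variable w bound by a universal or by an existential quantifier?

universal

First replace A → B with ¬A ∨ B.
  (∀u D(u,u)) ∨ ¬(∃w ∃q (D(w,w) ∨ D(q,w))) ∨ (∃x ¬D(x,x)) ∨ (∃z D(z,z))
Move each ¬ inward, flipping quantifiers it crosses:
  (∀u D(u,u)) ∨ (∀w ∀q (¬D(w,w) ∧ ¬D(q,w))) ∨ (∃x ¬D(x,x)) ∨ (∃z D(z,z))
All bound variables are already distinct, so no renaming is needed.
Extract every quantifier outward, since the variables are now distinct and don't occur free across branches:
  ∀u ∀w ∀q ∃x ∃z (D(u,u) ∨ ¬D(w,w) ∧ ¬D(q,w) ∨ ¬D(x,x) ∨ D(z,z))
The quantifier ∃w sits under an odd number of negations (counting the antecedent side of each →), so it flips to ∀w.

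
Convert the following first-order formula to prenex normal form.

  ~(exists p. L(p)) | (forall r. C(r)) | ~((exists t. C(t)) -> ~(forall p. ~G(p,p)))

forall p. forall r. exists t. forall y1. (~L(p) | C(r) | C(t) & ~G(y1,y1))

Eliminate → and ↔ using ¬ and ∨.
  ~(exists p. L(p)) | (forall r. C(r)) | ~(~(exists t. C(t)) | ~(forall p. ~G(p,p)))
Push ¬ through the quantifiers and connectives to reach negation normal form:
  (forall p. ~L(p)) | (forall r. C(r)) | (exists t. C(t)) & (forall p. ~G(p,p))
Rename bound variables to avoid capture: p↦y1.
  (forall p. ~L(p)) | (forall r. C(r)) | (exists t. C(t)) & (forall y1. ~G(y1,y1))
Pull the quantifiers to the front (each side's bound variable is not free in the other side):
  forall p. forall r. exists t. forall y1. (~L(p) | C(r) | C(t) & ~G(y1,y1))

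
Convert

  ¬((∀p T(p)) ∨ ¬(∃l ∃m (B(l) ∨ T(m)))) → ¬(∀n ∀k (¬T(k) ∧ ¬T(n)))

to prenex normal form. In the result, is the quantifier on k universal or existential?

Eliminate → and ↔ using ¬ and ∨.
  ¬¬((∀p T(p)) ∨ ¬(∃l ∃m (B(l) ∨ T(m)))) ∨ ¬(∀n ∀k (¬T(k) ∧ ¬T(n)))
Drive negations inward (¬∀x A ≡ ∃x ¬A, ¬∃x A ≡ ∀x ¬A, De Morgan for ∧/∨):
  (∀p T(p)) ∨ (∀l ∀m (¬B(l) ∧ ¬T(m))) ∨ (∃n ∃k (T(k) ∨ T(n)))
All bound variables are already distinct, so no renaming is needed.
Pull the quantifiers to the front (each side's bound variable is not free in the other side):
  ∀p ∀l ∀m ∃n ∃k (T(p) ∨ ¬B(l) ∧ ¬T(m) ∨ T(k) ∨ T(n))
The quantifier ∀k sits under an odd number of negations (counting the antecedent side of each →), so it flips to ∃k.

existential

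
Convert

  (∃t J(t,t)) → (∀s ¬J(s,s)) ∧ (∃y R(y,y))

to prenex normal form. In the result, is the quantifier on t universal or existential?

Eliminate → and ↔ using ¬ and ∨.
  ¬(∃t J(t,t)) ∨ (∀s ¬J(s,s)) ∧ (∃y R(y,y))
Drive negations inward (¬∀x A ≡ ∃x ¬A, ¬∃x A ≡ ∀x ¬A, De Morgan for ∧/∨):
  (∀t ¬J(t,t)) ∨ (∀s ¬J(s,s)) ∧ (∃y R(y,y))
All bound variables are already distinct, so no renaming is needed.
Pull the quantifiers to the front (each side's bound variable is not free in the other side):
  ∀t ∀s ∃y (¬J(t,t) ∨ ¬J(s,s) ∧ R(y,y))
The quantifier ∃t sits under an odd number of negations (counting the antecedent side of each →), so it flips to ∀t.

universal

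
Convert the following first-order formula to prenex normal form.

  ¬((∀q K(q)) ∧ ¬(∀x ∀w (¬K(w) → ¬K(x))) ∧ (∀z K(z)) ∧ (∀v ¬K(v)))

∃q ∀x ∀w ∃z ∃v (¬K(q) ∨ K(w) ∨ ¬K(x) ∨ ¬K(z) ∨ K(v))

Eliminate → and ↔ using ¬ and ∨.
  ¬((∀q K(q)) ∧ ¬(∀x ∀w (¬¬K(w) ∨ ¬K(x))) ∧ (∀z K(z)) ∧ (∀v ¬K(v)))
Move each ¬ inward, flipping quantifiers it crosses:
  (∃q ¬K(q)) ∨ (∀x ∀w (K(w) ∨ ¬K(x))) ∨ (∃z ¬K(z)) ∨ (∃v K(v))
Extract every quantifier outward, since the variables are now distinct and don't occur free across branches:
  ∃q ∀x ∀w ∃z ∃v (¬K(q) ∨ K(w) ∨ ¬K(x) ∨ ¬K(z) ∨ K(v))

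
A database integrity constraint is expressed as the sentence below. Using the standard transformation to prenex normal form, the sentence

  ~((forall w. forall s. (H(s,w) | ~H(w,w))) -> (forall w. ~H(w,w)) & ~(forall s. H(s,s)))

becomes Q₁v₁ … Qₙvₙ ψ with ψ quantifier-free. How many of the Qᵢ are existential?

Rewrite implications/biconditionals: A → B as ¬A ∨ B.
  ~(~(forall w. forall s. (H(s,w) | ~H(w,w))) | (forall w. ~H(w,w)) & ~(forall s. H(s,s)))
Move each ¬ inward, flipping quantifiers it crosses:
  (forall w. forall s. (H(s,w) | ~H(w,w))) & ((exists w. H(w,w)) | (forall s. H(s,s)))
Rename bound variables to avoid capture: w↦r, s↦a.
  (forall w. forall s. (H(s,w) | ~H(w,w))) & ((exists r. H(r,r)) | (forall a. H(a,a)))
Finally move all quantifiers to the prefix:
  forall w. forall s. exists r. forall a. ((H(s,w) | ~H(w,w)) & (H(r,r) | H(a,a)))
The prefix is forall w forall s exists r forall a: 3 universal, 1 existential.

1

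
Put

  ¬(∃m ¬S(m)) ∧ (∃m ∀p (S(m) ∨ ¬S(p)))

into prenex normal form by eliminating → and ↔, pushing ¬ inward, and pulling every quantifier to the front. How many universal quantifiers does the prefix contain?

Move each ¬ inward, flipping quantifiers it crosses:
  (∀m S(m)) ∧ (∃m ∀p (S(m) ∨ ¬S(p)))
Standardize variables apart so no two quantifiers bind the same name: m↦q.
  (∀m S(m)) ∧ (∃q ∀p (S(q) ∨ ¬S(p)))
Extract every quantifier outward, since the variables are now distinct and don't occur free across branches:
  ∀m ∃q ∀p (S(m) ∧ (S(q) ∨ ¬S(p)))
The prefix is ∀m ∃q ∀p: 2 universal, 1 existential.

2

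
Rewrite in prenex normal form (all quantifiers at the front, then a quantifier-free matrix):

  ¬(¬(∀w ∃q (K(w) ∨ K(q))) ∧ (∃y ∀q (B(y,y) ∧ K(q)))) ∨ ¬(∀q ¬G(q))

Move each ¬ inward, flipping quantifiers it crosses:
  (∀w ∃q (K(w) ∨ K(q))) ∨ (∀y ∃q (¬B(y,y) ∨ ¬K(q))) ∨ (∃q G(q))
Rename bound variables to avoid capture: q↦t, q↦u.
  (∀w ∃q (K(w) ∨ K(q))) ∨ (∀y ∃t (¬B(y,y) ∨ ¬K(t))) ∨ (∃u G(u))
Extract every quantifier outward, since the variables are now distinct and don't occur free across branches:
  ∀w ∃q ∀y ∃t ∃u (K(w) ∨ K(q) ∨ ¬B(y,y) ∨ ¬K(t) ∨ G(u))

∀w ∃q ∀y ∃t ∃u (K(w) ∨ K(q) ∨ ¬B(y,y) ∨ ¬K(t) ∨ G(u))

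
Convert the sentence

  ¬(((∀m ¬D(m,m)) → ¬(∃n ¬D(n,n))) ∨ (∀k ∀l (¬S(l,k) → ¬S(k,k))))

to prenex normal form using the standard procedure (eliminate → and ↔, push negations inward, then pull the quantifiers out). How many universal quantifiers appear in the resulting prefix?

1

Eliminate → and ↔ using ¬ and ∨.
  ¬(¬(∀m ¬D(m,m)) ∨ ¬(∃n ¬D(n,n)) ∨ (∀k ∀l (¬¬S(l,k) ∨ ¬S(k,k))))
Push ¬ through the quantifiers and connectives to reach negation normal form:
  (∀m ¬D(m,m)) ∧ (∃n ¬D(n,n)) ∧ (∃k ∃l (¬S(l,k) ∧ S(k,k)))
All bound variables are already distinct, so no renaming is needed.
Pull the quantifiers to the front (each side's bound variable is not free in the other side):
  ∀m ∃n ∃k ∃l (¬D(m,m) ∧ ¬D(n,n) ∧ ¬S(l,k) ∧ S(k,k))
The prefix is ∀m ∃n ∃k ∃l: 1 universal, 3 existential.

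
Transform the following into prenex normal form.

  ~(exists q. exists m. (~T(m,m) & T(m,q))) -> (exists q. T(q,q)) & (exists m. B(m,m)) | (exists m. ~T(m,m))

Rewrite implications/biconditionals: A → B as ¬A ∨ B.
  ~~(exists q. exists m. (~T(m,m) & T(m,q))) | (exists q. T(q,q)) & (exists m. B(m,m)) | (exists m. ~T(m,m))
Push ¬ through the quantifiers and connectives to reach negation normal form:
  (exists q. exists m. (~T(m,m) & T(m,q))) | (exists q. T(q,q)) & (exists m. B(m,m)) | (exists m. ~T(m,m))
Rename bound variables to avoid capture: q↦a, m↦s, m↦c.
  (exists q. exists m. (~T(m,m) & T(m,q))) | (exists a. T(a,a)) & (exists s. B(s,s)) | (exists c. ~T(c,c))
Pull the quantifiers to the front (each side's bound variable is not free in the other side):
  exists q. exists m. exists a. exists s. exists c. (~T(m,m) & T(m,q) | T(a,a) & B(s,s) | ~T(c,c))

exists q. exists m. exists a. exists s. exists c. (~T(m,m) & T(m,q) | T(a,a) & B(s,s) | ~T(c,c))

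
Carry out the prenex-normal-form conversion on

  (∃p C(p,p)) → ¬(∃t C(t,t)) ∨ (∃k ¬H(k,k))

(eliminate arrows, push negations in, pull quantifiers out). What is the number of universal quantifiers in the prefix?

Eliminate → and ↔ using ¬ and ∨.
  ¬(∃p C(p,p)) ∨ ¬(∃t C(t,t)) ∨ (∃k ¬H(k,k))
Drive negations inward (¬∀x A ≡ ∃x ¬A, ¬∃x A ≡ ∀x ¬A, De Morgan for ∧/∨):
  (∀p ¬C(p,p)) ∨ (∀t ¬C(t,t)) ∨ (∃k ¬H(k,k))
Finally move all quantifiers to the prefix:
  ∀p ∀t ∃k (¬C(p,p) ∨ ¬C(t,t) ∨ ¬H(k,k))
The prefix is ∀p ∀t ∃k: 2 universal, 1 existential.

2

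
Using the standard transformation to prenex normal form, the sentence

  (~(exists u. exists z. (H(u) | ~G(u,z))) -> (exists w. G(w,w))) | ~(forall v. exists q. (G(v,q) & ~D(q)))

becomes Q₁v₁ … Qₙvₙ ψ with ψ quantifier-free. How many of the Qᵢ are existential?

4

Eliminate → and ↔ using ¬ and ∨.
  ~~(exists u. exists z. (H(u) | ~G(u,z))) | (exists w. G(w,w)) | ~(forall v. exists q. (G(v,q) & ~D(q)))
Move each ¬ inward, flipping quantifiers it crosses:
  (exists u. exists z. (H(u) | ~G(u,z))) | (exists w. G(w,w)) | (exists v. forall q. (~G(v,q) | D(q)))
Pull the quantifiers to the front (each side's bound variable is not free in the other side):
  exists u. exists z. exists w. exists v. forall q. (H(u) | ~G(u,z) | G(w,w) | ~G(v,q) | D(q))
The prefix is exists u exists z exists w exists v forall q: 1 universal, 4 existential.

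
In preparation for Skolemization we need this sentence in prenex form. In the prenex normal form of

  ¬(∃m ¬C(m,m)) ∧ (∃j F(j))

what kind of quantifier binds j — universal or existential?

existential

Move each ¬ inward, flipping quantifiers it crosses:
  (∀m C(m,m)) ∧ (∃j F(j))
Pull the quantifiers to the front (each side's bound variable is not free in the other side):
  ∀m ∃j (C(m,m) ∧ F(j))
The quantifier ∃j sits under an even number of negations, so it remains existential.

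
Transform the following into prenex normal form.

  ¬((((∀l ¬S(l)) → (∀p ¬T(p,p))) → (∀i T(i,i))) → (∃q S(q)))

Rewrite implications/biconditionals: A → B as ¬A ∨ B.
  ¬(¬(¬(¬(∀l ¬S(l)) ∨ (∀p ¬T(p,p))) ∨ (∀i T(i,i))) ∨ (∃q S(q)))
Drive negations inward (¬∀x A ≡ ∃x ¬A, ¬∃x A ≡ ∀x ¬A, De Morgan for ∧/∨):
  ((∀l ¬S(l)) ∧ (∃p T(p,p)) ∨ (∀i T(i,i))) ∧ (∀q ¬S(q))
Pull the quantifiers to the front (each side's bound variable is not free in the other side):
  ∀l ∃p ∀i ∀q ((¬S(l) ∧ T(p,p) ∨ T(i,i)) ∧ ¬S(q))

∀l ∃p ∀i ∀q ((¬S(l) ∧ T(p,p) ∨ T(i,i)) ∧ ¬S(q))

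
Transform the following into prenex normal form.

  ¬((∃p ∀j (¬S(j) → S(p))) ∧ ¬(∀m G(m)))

Eliminate → and ↔ using ¬ and ∨.
  ¬((∃p ∀j (¬¬S(j) ∨ S(p))) ∧ ¬(∀m G(m)))
Drive negations inward (¬∀x A ≡ ∃x ¬A, ¬∃x A ≡ ∀x ¬A, De Morgan for ∧/∨):
  (∀p ∃j (¬S(j) ∧ ¬S(p))) ∨ (∀m G(m))
All bound variables are already distinct, so no renaming is needed.
Finally move all quantifiers to the prefix:
  ∀p ∃j ∀m (¬S(j) ∧ ¬S(p) ∨ G(m))

∀p ∃j ∀m (¬S(j) ∧ ¬S(p) ∨ G(m))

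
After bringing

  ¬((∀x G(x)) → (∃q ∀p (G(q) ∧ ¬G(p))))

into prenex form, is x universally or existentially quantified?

Rewrite implications/biconditionals: A → B as ¬A ∨ B.
  ¬(¬(∀x G(x)) ∨ (∃q ∀p (G(q) ∧ ¬G(p))))
Push ¬ through the quantifiers and connectives to reach negation normal form:
  (∀x G(x)) ∧ (∀q ∃p (¬G(q) ∨ G(p)))
Pull the quantifiers to the front (each side's bound variable is not free in the other side):
  ∀x ∀q ∃p (G(x) ∧ (¬G(q) ∨ G(p)))
The quantifier ∀x sits under an even number of negations (counting the antecedent side of each →), so it remains universal.

universal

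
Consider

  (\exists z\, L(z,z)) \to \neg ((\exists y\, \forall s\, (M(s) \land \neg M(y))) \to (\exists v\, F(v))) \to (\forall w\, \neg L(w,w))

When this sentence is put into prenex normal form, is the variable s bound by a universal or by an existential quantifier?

Rewrite implications/biconditionals: A → B as ¬A ∨ B.
  \neg (\exists z\, L(z,z)) \lor \neg \neg (\neg (\exists y\, \forall s\, (M(s) \land \neg M(y))) \lor (\exists v\, F(v))) \lor (\forall w\, \neg L(w,w))
Push ¬ through the quantifiers and connectives to reach negation normal form:
  (\forall z\, \neg L(z,z)) \lor (\forall y\, \exists s\, (\neg M(s) \lor M(y))) \lor (\exists v\, F(v)) \lor (\forall w\, \neg L(w,w))
All bound variables are already distinct, so no renaming is needed.
Finally move all quantifiers to the prefix:
  \forall z\, \forall y\, \exists s\, \exists v\, \forall w\, (\neg L(z,z) \lor \neg M(s) \lor M(y) \lor F(v) \lor \neg L(w,w))
The quantifier \forall s sits under an odd number of negations (counting the antecedent side of each →), so it flips to \exists s.

existential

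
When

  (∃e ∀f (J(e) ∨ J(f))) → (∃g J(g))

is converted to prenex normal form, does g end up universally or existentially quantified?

Eliminate → and ↔ using ¬ and ∨.
  ¬(∃e ∀f (J(e) ∨ J(f))) ∨ (∃g J(g))
Move each ¬ inward, flipping quantifiers it crosses:
  (∀e ∃f (¬J(e) ∧ ¬J(f))) ∨ (∃g J(g))
All bound variables are already distinct, so no renaming is needed.
Finally move all quantifiers to the prefix:
  ∀e ∃f ∃g (¬J(e) ∧ ¬J(f) ∨ J(g))
The quantifier ∃g sits under an even number of negations (counting the antecedent side of each →), so it remains existential.

existential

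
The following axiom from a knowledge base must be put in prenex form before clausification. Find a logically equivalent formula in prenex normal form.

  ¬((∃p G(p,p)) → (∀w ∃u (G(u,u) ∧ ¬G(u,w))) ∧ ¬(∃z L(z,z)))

∃p ∃w ∀u ∃z (G(p,p) ∧ (¬G(u,u) ∨ G(u,w) ∨ L(z,z)))

Eliminate → and ↔ using ¬ and ∨.
  ¬(¬(∃p G(p,p)) ∨ (∀w ∃u (G(u,u) ∧ ¬G(u,w))) ∧ ¬(∃z L(z,z)))
Push ¬ through the quantifiers and connectives to reach negation normal form:
  (∃p G(p,p)) ∧ ((∃w ∀u (¬G(u,u) ∨ G(u,w))) ∨ (∃z L(z,z)))
All bound variables are already distinct, so no renaming is needed.
Finally move all quantifiers to the prefix:
  ∃p ∃w ∀u ∃z (G(p,p) ∧ (¬G(u,u) ∨ G(u,w) ∨ L(z,z)))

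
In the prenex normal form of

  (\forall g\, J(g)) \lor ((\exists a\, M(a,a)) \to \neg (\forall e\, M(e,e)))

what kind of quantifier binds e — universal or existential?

Rewrite implications/biconditionals: A → B as ¬A ∨ B.
  (\forall g\, J(g)) \lor \neg (\exists a\, M(a,a)) \lor \neg (\forall e\, M(e,e))
Push ¬ through the quantifiers and connectives to reach negation normal form:
  (\forall g\, J(g)) \lor (\forall a\, \neg M(a,a)) \lor (\exists e\, \neg M(e,e))
All bound variables are already distinct, so no renaming is needed.
Pull the quantifiers to the front (each side's bound variable is not free in the other side):
  \forall g\, \forall a\, \exists e\, (J(g) \lor \neg M(a,a) \lor \neg M(e,e))
The quantifier \forall e sits under an odd number of negations (counting the antecedent side of each →), so it flips to \exists e.

existential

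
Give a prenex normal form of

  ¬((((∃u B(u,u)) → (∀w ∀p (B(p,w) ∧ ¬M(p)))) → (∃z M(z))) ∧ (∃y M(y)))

∀u ∀w ∀p ∀z ∀y ((¬B(u,u) ∨ B(p,w) ∧ ¬M(p)) ∧ ¬M(z) ∨ ¬M(y))

Eliminate → and ↔ using ¬ and ∨.
  ¬((¬(¬(∃u B(u,u)) ∨ (∀w ∀p (B(p,w) ∧ ¬M(p)))) ∨ (∃z M(z))) ∧ (∃y M(y)))
Move each ¬ inward, flipping quantifiers it crosses:
  ((∀u ¬B(u,u)) ∨ (∀w ∀p (B(p,w) ∧ ¬M(p)))) ∧ (∀z ¬M(z)) ∨ (∀y ¬M(y))
Finally move all quantifiers to the prefix:
  ∀u ∀w ∀p ∀z ∀y ((¬B(u,u) ∨ B(p,w) ∧ ¬M(p)) ∧ ¬M(z) ∨ ¬M(y))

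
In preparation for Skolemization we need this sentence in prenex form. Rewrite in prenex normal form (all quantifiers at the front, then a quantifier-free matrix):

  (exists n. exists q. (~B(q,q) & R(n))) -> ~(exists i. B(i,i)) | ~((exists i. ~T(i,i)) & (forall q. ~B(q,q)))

forall n. forall q. forall i. forall y1. exists v. (B(q,q) | ~R(n) | ~B(i,i) | T(y1,y1) | B(v,v))

First replace A → B with ¬A ∨ B.
  ~(exists n. exists q. (~B(q,q) & R(n))) | ~(exists i. B(i,i)) | ~((exists i. ~T(i,i)) & (forall q. ~B(q,q)))
Push ¬ through the quantifiers and connectives to reach negation normal form:
  (forall n. forall q. (B(q,q) | ~R(n))) | (forall i. ~B(i,i)) | (forall i. T(i,i)) | (exists q. B(q,q))
Give each quantifier a distinct variable: i↦y1, q↦v.
  (forall n. forall q. (B(q,q) | ~R(n))) | (forall i. ~B(i,i)) | (forall y1. T(y1,y1)) | (exists v. B(v,v))
Pull the quantifiers to the front (each side's bound variable is not free in the other side):
  forall n. forall q. forall i. forall y1. exists v. (B(q,q) | ~R(n) | ~B(i,i) | T(y1,y1) | B(v,v))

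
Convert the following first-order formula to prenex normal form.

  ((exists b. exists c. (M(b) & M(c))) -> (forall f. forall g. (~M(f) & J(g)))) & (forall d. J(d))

Eliminate → and ↔ using ¬ and ∨.
  (~(exists b. exists c. (M(b) & M(c))) | (forall f. forall g. (~M(f) & J(g)))) & (forall d. J(d))
Move each ¬ inward, flipping quantifiers it crosses:
  ((forall b. forall c. (~M(b) | ~M(c))) | (forall f. forall g. (~M(f) & J(g)))) & (forall d. J(d))
Finally move all quantifiers to the prefix:
  forall b. forall c. forall f. forall g. forall d. ((~M(b) | ~M(c) | ~M(f) & J(g)) & J(d))

forall b. forall c. forall f. forall g. forall d. ((~M(b) | ~M(c) | ~M(f) & J(g)) & J(d))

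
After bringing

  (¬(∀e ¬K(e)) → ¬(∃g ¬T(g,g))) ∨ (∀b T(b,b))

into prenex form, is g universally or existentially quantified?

First replace A → B with ¬A ∨ B.
  ¬¬(∀e ¬K(e)) ∨ ¬(∃g ¬T(g,g)) ∨ (∀b T(b,b))
Move each ¬ inward, flipping quantifiers it crosses:
  (∀e ¬K(e)) ∨ (∀g T(g,g)) ∨ (∀b T(b,b))
Finally move all quantifiers to the prefix:
  ∀e ∀g ∀b (¬K(e) ∨ T(g,g) ∨ T(b,b))
The quantifier ∃g sits under an odd number of negations (counting the antecedent side of each →), so it flips to ∀g.

universal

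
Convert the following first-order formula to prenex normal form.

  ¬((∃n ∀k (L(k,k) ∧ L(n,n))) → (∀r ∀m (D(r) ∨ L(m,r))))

Rewrite implications/biconditionals: A → B as ¬A ∨ B.
  ¬(¬(∃n ∀k (L(k,k) ∧ L(n,n))) ∨ (∀r ∀m (D(r) ∨ L(m,r))))
Drive negations inward (¬∀x A ≡ ∃x ¬A, ¬∃x A ≡ ∀x ¬A, De Morgan for ∧/∨):
  (∃n ∀k (L(k,k) ∧ L(n,n))) ∧ (∃r ∃m (¬D(r) ∧ ¬L(m,r)))
All bound variables are already distinct, so no renaming is needed.
Extract every quantifier outward, since the variables are now distinct and don't occur free across branches:
  ∃n ∀k ∃r ∃m (L(k,k) ∧ L(n,n) ∧ ¬D(r) ∧ ¬L(m,r))

∃n ∀k ∃r ∃m (L(k,k) ∧ L(n,n) ∧ ¬D(r) ∧ ¬L(m,r))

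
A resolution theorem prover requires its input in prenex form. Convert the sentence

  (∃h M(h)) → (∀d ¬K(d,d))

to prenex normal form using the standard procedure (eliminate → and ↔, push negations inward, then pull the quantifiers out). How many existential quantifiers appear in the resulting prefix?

0

Rewrite implications/biconditionals: A → B as ¬A ∨ B.
  ¬(∃h M(h)) ∨ (∀d ¬K(d,d))
Push ¬ through the quantifiers and connectives to reach negation normal form:
  (∀h ¬M(h)) ∨ (∀d ¬K(d,d))
All bound variables are already distinct, so no renaming is needed.
Extract every quantifier outward, since the variables are now distinct and don't occur free across branches:
  ∀h ∀d (¬M(h) ∨ ¬K(d,d))
The prefix is ∀h ∀d: 2 universal, 0 existential.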